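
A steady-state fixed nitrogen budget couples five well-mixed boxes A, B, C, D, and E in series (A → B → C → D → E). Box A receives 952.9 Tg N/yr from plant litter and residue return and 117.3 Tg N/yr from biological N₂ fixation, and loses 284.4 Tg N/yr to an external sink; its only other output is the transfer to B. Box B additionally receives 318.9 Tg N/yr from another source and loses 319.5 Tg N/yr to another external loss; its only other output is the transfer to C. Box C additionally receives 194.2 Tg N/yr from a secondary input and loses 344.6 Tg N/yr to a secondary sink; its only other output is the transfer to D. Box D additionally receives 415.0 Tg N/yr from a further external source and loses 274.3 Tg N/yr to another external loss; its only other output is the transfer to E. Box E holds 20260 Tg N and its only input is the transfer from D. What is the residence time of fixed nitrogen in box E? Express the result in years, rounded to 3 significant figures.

Box A: F(A→B) = (952.9 + 117.3) − 284.4 = 785.80 Tg N/yr.
Box B: F(B→C) = (785.80 + 318.9) − 319.5 = 785.20 Tg N/yr.
Box C: F(C→D) = (785.20 + 194.2) − 344.6 = 634.80 Tg N/yr.
Box D: F(D→E) = (634.80 + 415.0) − 274.3 = 775.50 Tg N/yr.
Box E throughput = its input = 775.50 Tg N/yr; τ = 20260 / 775.50 = 26.13 yr.

26.1 yr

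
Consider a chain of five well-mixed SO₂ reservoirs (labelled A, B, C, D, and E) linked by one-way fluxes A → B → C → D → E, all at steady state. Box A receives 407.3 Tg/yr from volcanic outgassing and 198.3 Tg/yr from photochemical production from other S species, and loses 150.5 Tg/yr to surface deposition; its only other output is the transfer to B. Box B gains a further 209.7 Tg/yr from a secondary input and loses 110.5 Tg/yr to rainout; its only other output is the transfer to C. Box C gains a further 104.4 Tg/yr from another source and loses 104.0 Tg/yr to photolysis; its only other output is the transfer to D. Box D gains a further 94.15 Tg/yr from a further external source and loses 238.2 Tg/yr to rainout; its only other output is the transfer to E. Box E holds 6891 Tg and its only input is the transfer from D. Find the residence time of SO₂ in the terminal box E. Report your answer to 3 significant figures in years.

16.8 yr

Box A: F(A→B) = (407.3 + 198.3) − 150.5 = 455.10 Tg/yr.
Box B: F(B→C) = (455.10 + 209.7) − 110.5 = 554.30 Tg/yr.
Box C: F(C→D) = (554.30 + 104.4) − 104.0 = 554.70 Tg/yr.
Box D: F(D→E) = (554.70 + 94.15) − 238.2 = 410.65 Tg/yr.
Box E throughput = its input = 410.65 Tg/yr; τ = 6891 / 410.65 = 16.78 yr.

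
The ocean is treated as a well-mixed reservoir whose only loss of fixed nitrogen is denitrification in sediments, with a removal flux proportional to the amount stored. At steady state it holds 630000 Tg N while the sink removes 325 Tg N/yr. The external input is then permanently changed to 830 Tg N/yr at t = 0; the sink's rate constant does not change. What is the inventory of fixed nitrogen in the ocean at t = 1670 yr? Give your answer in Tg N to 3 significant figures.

1.20×10^6 Tg N

The sink rate constant is k = F₀/M₀ = 325/630000 = 0.0005159 yr⁻¹.
Solving dM/dt = F₁ − kM with M(0) = M₀ gives M(t) = F₁/k + (M₀ − F₁/k)·e^(−kt).
F₁/k = 830/0.0005159 = 1.6089×10^6 Tg N; kt = 0.0005159 × 1670 = 0.8615, e^(−kt) = 0.4225.
M(1670) = 1.6089×10^6 + (630000 − 1.6089×10^6) × 0.4225 = 1.6089×10^6 − 413600 = 1.1953×10^6 Tg N.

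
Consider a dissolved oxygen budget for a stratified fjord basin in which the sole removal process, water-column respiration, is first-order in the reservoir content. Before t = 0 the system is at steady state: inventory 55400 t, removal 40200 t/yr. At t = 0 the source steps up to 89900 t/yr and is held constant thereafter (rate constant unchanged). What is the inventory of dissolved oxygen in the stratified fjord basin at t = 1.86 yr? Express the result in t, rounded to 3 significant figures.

τ = M₀/F₀ = 55400/40200 = 1.378 yr; rate constant k = 1/τ.
New steady state M_∞ = F₁/k = F₁·τ = 89900 × 1.378 = 123890 t.
M(t) = M_∞ + (M₀ − M_∞)·e^(−t/τ); t/τ = 1.86/1.378 = 1.350, so e^(−t/τ) = 0.2593.
M(t) = 123890 − 68490 × 0.2593 = 106130 t.

106000 t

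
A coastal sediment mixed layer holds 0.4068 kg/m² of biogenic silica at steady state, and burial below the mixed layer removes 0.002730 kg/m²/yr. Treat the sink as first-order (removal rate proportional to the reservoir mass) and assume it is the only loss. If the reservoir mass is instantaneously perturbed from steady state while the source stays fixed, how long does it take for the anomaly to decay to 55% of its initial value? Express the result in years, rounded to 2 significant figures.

For a linear reservoir the anomaly decays as exp(−t/τ) with τ = M/F = 0.4068/0.002730 = 149.0 yr.
exp(−t/τ) = 0.55 ⇒ t = −τ ln(0.55) = 149.0 × 0.5978 = 89.08 yr.

89 yr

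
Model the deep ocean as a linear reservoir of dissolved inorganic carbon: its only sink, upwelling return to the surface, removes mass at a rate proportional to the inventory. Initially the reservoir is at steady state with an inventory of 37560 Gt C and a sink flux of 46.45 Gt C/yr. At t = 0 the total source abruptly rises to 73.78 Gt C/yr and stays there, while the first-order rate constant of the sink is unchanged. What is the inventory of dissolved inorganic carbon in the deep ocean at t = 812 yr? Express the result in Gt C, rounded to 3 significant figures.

τ = M₀/F₀ = 37560/46.45 = 808.6 yr; rate constant k = 1/τ.
New steady state M_∞ = F₁/k = F₁·τ = 73.78 × 808.6 = 59659 Gt C.
M(t) = M_∞ + (M₀ − M_∞)·e^(−t/τ); t/τ = 812/808.6 = 1.004, so e^(−t/τ) = 0.3663.
M(t) = 59659 − 22100 × 0.3663 = 51563 Gt C.

51600 Gt C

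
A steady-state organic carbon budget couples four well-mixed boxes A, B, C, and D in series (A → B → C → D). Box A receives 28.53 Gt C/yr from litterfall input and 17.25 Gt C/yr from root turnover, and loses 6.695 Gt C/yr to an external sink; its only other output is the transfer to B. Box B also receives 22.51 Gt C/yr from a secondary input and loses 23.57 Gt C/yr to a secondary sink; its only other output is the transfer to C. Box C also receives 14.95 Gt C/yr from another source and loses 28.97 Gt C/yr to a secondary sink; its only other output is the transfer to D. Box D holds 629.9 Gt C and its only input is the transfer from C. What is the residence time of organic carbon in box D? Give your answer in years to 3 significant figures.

Box A: F(A→B) = (28.53 + 17.25) − 6.695 = 39.085 Gt C/yr.
Box B: F(B→C) = (39.085 + 22.51) − 23.57 = 38.025 Gt C/yr.
Box C: F(C→D) = (38.025 + 14.95) − 28.97 = 24.005 Gt C/yr.
Box D throughput = its input = 24.005 Gt C/yr; τ = 629.9 / 24.005 = 26.24 yr.

26.2 yr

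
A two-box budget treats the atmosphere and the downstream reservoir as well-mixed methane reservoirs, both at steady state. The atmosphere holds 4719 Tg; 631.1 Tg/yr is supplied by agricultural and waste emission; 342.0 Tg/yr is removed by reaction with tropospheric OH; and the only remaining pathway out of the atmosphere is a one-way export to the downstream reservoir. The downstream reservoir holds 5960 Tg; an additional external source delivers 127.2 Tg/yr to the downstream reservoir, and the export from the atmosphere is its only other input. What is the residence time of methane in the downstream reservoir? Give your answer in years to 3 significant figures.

Balance the atmosphere: ΣF_in = 631.10 Tg/yr.
Export to the downstream reservoir = ΣF_in − (342.0) = 289.10 Tg/yr.
Total input to the downstream reservoir = 289.10 + 127.2 = 416.30 Tg/yr; at steady state this equals its total output.
τ = M / F = 5960 / 416.30 = 14.32 yr.

14.3 yr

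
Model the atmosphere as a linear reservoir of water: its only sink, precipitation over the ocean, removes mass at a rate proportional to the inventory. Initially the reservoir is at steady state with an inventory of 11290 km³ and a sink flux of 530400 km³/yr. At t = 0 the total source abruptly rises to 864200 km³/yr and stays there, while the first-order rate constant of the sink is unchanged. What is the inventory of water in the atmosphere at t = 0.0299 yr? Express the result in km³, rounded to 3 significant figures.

Residence time τ = M₀/F₀ = 0.02129 yr. The eventual steady state is M_∞ = M₀·(F₁/F₀) = 11290 × 864200/530400 = 18395 km³.
The anomaly ΔM(t) = M(t) − M_∞ decays as ΔM₀·e^(−t/τ) with ΔM₀ = 11290 − 18395 = −7105 km³.
At t = 0.0299 yr, e^(−t/τ) = e^(−1.405) = 0.2454, so ΔM = −1744 km³ and M = 18395 − 1744 = 16651 km³.

16700 km³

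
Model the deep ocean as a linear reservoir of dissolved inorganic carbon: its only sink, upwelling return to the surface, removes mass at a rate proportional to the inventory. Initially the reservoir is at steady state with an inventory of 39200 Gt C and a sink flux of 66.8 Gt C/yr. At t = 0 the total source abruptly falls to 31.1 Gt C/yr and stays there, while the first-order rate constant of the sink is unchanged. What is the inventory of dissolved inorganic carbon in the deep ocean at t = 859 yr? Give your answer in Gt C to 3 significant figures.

Residence time τ = M₀/F₀ = 586.8 yr. The eventual steady state is M_∞ = M₀·(F₁/F₀) = 39200 × 31.1/66.8 = 18250 Gt C.
The anomaly ΔM(t) = M(t) − M_∞ decays as ΔM₀·e^(−t/τ) with ΔM₀ = 39200 − 18250 = 20950 Gt C.
At t = 859 yr, e^(−t/τ) = e^(−1.464) = 0.2314, so ΔM = 4847 Gt C and M = 18250 + 4847 = 23097 Gt C.

23100 Gt C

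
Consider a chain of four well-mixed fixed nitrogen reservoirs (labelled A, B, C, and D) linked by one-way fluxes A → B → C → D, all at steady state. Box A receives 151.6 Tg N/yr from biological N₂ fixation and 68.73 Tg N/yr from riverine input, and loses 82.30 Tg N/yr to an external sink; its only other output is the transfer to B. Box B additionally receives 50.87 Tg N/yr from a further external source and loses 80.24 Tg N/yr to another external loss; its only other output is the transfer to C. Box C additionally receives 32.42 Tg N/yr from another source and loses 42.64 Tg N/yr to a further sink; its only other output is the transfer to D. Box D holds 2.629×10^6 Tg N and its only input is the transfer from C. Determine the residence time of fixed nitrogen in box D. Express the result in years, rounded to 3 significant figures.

Box A: F(A→B) = (151.6 + 68.73) − 82.30 = 138.03 Tg N/yr.
Box B: F(B→C) = (138.03 + 50.87) − 80.24 = 108.66 Tg N/yr.
Box C: F(C→D) = (108.66 + 32.42) − 42.64 = 98.440 Tg N/yr.
Box D throughput = its input = 98.440 Tg N/yr; τ = 2.629×10^6 / 98.440 = 26710 yr.

26700 yr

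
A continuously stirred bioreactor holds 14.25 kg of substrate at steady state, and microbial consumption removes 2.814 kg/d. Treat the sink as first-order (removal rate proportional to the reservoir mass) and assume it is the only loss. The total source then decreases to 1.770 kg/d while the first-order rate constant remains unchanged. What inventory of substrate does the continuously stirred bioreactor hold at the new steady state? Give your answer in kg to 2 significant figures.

9.0 kg

Rate constant k = F/M = 2.814 / 14.25 = 0.1975 d⁻¹.
At the new steady state, source = k·M_new ⇒ M_new = 1.770 / 0.1975 = 8.963 kg.
(Equivalently M_new = M × F_new/F_old = 14.25 × 1.770/2.814.)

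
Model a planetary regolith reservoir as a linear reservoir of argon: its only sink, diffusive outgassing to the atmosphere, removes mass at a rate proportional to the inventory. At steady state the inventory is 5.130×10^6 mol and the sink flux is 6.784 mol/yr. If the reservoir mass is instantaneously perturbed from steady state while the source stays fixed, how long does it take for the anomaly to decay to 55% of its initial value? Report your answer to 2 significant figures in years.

For a linear reservoir the anomaly decays as exp(−t/τ) with τ = M/F = 5.130×10^6/6.784 = 756200 yr.
exp(−t/τ) = 0.55 ⇒ t = −τ ln(0.55) = 756200 × 0.5978 = 452100 yr.

450000 yr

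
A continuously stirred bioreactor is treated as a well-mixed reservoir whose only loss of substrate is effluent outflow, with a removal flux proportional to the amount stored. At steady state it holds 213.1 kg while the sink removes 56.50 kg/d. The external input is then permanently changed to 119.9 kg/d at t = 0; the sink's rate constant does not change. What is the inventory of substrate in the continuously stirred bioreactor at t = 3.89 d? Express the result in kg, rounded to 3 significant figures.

367 kg

The sink rate constant is k = F₀/M₀ = 56.50/213.1 = 0.2651 d⁻¹.
Solving dM/dt = F₁ − kM with M(0) = M₀ gives M(t) = F₁/k + (M₀ − F₁/k)·e^(−kt).
F₁/k = 119.9/0.2651 = 452.22 kg; kt = 0.2651 × 3.89 = 1.031, e^(−kt) = 0.3565.
M(3.89) = 452.22 + (213.1 − 452.22) × 0.3565 = 452.22 − 85.25 = 366.97 kg.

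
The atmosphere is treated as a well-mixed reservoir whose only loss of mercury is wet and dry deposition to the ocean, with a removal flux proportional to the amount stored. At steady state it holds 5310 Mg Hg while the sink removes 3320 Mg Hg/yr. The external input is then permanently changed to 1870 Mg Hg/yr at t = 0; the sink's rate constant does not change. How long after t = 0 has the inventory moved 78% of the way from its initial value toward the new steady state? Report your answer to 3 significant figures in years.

τ = M₀/F₀ = 5310/3320 = 1.599 yr.
The remaining gap fraction is e^(−t/τ); 78% covered ⇒ e^(−t/τ) = 0.220.
t = −τ ln(0.220) = 1.599 × 1.514 = 2.422 yr.

2.42 yr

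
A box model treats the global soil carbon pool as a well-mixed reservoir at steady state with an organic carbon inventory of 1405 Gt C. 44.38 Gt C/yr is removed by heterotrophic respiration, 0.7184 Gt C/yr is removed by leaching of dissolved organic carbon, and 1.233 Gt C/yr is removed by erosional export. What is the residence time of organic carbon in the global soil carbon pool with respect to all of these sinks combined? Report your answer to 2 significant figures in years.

Total removal flux = 44.38 + 0.7184 + 1.233 = 46.331 Gt C/yr.
τ = M / ΣF_out = 1405 / 46.331 = 30.33 yr.

30 yr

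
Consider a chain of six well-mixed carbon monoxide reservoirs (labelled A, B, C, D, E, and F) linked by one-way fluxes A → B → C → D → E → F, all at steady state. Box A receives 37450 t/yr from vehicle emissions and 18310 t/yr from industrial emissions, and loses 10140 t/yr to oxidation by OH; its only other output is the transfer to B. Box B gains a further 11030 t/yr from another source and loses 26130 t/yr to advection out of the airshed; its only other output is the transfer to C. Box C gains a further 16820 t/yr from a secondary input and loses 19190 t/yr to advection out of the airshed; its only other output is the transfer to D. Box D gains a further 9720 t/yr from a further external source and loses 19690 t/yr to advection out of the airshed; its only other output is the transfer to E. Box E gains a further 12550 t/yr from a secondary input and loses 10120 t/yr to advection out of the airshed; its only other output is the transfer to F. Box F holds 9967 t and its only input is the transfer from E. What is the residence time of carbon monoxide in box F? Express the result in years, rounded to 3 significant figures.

0.484 yr

Box A: F(A→B) = (37450 + 18310) − 10140 = 45620 t/yr.
Box B: F(B→C) = (45620 + 11030) − 26130 = 30520 t/yr.
Box C: F(C→D) = (30520 + 16820) − 19190 = 28150 t/yr.
Box D: F(D→E) = (28150 + 9720) − 19690 = 18180 t/yr.
Box E: F(E→F) = (18180 + 12550) − 10120 = 20610 t/yr.
Box F throughput = its input = 20610 t/yr; τ = 9967 / 20610 = 0.4836 yr.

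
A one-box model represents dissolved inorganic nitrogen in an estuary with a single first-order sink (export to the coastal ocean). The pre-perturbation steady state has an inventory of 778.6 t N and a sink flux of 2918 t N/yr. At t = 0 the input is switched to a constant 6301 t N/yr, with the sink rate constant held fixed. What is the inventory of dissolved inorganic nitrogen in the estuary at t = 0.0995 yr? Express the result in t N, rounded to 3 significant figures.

1060 t N

The sink rate constant is k = F₀/M₀ = 2918/778.6 = 3.748 yr⁻¹.
Solving dM/dt = F₁ − kM with M(0) = M₀ gives M(t) = F₁/k + (M₀ − F₁/k)·e^(−kt).
F₁/k = 6301/3.748 = 1681.3 t N; kt = 3.748 × 0.0995 = 0.3729, e^(−kt) = 0.6887.
M(0.0995) = 1681.3 + (778.6 − 1681.3) × 0.6887 = 1681.3 − 621.7 = 1059.6 t N.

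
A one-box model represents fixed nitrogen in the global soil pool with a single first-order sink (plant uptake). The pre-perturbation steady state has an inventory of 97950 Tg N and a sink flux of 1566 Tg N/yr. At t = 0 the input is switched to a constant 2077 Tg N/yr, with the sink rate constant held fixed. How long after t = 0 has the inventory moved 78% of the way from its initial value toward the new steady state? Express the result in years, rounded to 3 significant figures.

τ = M₀/F₀ = 97950/1566 = 62.55 yr.
The remaining gap fraction is e^(−t/τ); 78% covered ⇒ e^(−t/τ) = 0.220.
t = −τ ln(0.220) = 62.55 × 1.514 = 94.71 yr.

94.7 yr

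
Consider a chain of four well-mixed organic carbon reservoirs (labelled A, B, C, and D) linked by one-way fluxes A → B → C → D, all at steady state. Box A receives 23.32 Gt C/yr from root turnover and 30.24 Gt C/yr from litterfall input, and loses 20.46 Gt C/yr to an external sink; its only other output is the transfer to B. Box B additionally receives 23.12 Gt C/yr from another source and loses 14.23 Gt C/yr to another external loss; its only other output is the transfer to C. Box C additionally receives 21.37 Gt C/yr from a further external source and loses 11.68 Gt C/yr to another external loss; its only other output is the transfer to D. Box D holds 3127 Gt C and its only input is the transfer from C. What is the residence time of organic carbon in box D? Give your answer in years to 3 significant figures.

60.5 yr

Box A: F(A→B) = (23.32 + 30.24) − 20.46 = 33.100 Gt C/yr.
Box B: F(B→C) = (33.100 + 23.12) − 14.23 = 41.990 Gt C/yr.
Box C: F(C→D) = (41.990 + 21.37) − 11.68 = 51.680 Gt C/yr.
Box D throughput = its input = 51.680 Gt C/yr; τ = 3127 / 51.680 = 60.51 yr.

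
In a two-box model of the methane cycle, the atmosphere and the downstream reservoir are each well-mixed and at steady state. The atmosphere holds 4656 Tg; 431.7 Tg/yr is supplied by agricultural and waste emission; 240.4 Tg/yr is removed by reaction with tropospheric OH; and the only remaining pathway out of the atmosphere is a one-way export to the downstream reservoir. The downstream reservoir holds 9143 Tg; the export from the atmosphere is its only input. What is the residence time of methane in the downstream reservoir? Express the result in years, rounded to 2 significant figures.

Balance the atmosphere: ΣF_in = 431.70 Tg/yr.
Export to the downstream reservoir = ΣF_in − (240.4) = 191.30 Tg/yr.
At steady state the output of the downstream reservoir equals its input, 191.30 Tg/yr.
τ = M / F = 9143 / 191.30 = 47.79 yr.

48 yr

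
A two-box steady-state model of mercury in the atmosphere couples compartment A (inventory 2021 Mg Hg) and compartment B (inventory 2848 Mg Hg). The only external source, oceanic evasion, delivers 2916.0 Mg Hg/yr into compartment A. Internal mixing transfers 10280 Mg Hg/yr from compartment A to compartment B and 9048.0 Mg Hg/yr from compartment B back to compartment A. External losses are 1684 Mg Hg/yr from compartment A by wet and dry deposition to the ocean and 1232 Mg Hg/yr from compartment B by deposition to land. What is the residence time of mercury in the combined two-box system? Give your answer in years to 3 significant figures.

Residence time in the combined system uses the total inventory and the total *external* removal — internal exchanges between the two boxes cancel.
M_total = 2021 + 2848 = 4869.0 Mg Hg.
ΣF_external_out = 1684 + 1232 = 2916.0 Mg Hg/yr.
τ = M_total / ΣF_ext = 4869.0 / 2916.0 = 1.670 yr.

1.67 yr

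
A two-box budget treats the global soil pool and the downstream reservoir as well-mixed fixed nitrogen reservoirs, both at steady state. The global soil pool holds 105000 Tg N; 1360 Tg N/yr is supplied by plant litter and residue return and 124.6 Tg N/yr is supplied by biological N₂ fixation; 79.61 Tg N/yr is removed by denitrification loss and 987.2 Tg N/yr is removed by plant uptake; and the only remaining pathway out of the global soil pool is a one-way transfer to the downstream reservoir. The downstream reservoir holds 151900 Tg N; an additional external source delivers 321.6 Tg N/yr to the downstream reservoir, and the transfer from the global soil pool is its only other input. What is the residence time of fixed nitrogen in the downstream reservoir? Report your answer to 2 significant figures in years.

Balance the global soil pool: ΣF_in = 1360 + 124.6 = 1484.6 Tg N/yr.
Transfer to the downstream reservoir = ΣF_in − (79.61 + 987.2) = 417.79 Tg N/yr.
Total input to the downstream reservoir = 417.79 + 321.6 = 739.39 Tg N/yr; at steady state this equals its total output.
τ = M / F = 151900 / 739.39 = 205.4 yr.

210 yr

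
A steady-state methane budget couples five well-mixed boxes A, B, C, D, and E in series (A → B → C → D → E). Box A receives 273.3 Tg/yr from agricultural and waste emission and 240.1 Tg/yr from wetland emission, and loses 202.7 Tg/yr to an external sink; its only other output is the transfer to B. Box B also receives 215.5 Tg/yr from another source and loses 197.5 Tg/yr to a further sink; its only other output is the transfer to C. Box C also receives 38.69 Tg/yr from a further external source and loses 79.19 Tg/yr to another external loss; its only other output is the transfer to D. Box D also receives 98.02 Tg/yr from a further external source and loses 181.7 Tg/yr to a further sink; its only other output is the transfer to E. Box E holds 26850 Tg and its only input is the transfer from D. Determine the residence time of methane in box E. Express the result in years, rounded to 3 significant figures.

Box A: F(A→B) = (273.3 + 240.1) − 202.7 = 310.70 Tg/yr.
Box B: F(B→C) = (310.70 + 215.5) − 197.5 = 328.70 Tg/yr.
Box C: F(C→D) = (328.70 + 38.69) − 79.19 = 288.20 Tg/yr.
Box D: F(D→E) = (288.20 + 98.02) − 181.7 = 204.52 Tg/yr.
Box E throughput = its input = 204.52 Tg/yr; τ = 26850 / 204.52 = 131.3 yr.

131 yr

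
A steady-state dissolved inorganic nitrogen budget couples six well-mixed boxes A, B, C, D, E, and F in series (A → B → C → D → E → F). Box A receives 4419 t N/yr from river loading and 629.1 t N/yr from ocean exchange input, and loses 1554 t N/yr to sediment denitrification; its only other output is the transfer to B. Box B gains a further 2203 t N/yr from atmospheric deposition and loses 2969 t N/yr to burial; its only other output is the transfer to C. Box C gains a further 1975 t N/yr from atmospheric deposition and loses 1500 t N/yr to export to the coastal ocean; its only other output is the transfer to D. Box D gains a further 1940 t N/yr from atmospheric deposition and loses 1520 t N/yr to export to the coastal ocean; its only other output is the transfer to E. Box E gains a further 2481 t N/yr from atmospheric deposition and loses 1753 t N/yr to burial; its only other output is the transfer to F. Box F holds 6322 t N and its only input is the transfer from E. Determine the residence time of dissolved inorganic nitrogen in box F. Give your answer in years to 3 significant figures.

1.45 yr

Box A: F(A→B) = (4419 + 629.1) − 1554 = 3494.1 t N/yr.
Box B: F(B→C) = (3494.1 + 2203) − 2969 = 2728.1 t N/yr.
Box C: F(C→D) = (2728.1 + 1975) − 1500 = 3203.1 t N/yr.
Box D: F(D→E) = (3203.1 + 1940) − 1520 = 3623.1 t N/yr.
Box E: F(E→F) = (3623.1 + 2481) − 1753 = 4351.1 t N/yr.
Box F throughput = its input = 4351.1 t N/yr; τ = 6322 / 4351.1 = 1.453 yr.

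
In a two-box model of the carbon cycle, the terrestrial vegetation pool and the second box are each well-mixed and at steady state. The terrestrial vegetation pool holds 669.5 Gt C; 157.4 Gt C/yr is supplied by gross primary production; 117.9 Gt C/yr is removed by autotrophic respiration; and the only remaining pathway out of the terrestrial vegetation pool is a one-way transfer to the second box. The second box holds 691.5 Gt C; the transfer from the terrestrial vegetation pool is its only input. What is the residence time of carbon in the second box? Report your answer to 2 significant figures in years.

18 yr

Balance the terrestrial vegetation pool: ΣF_in = 157.40 Gt C/yr.
Transfer to the second box = ΣF_in − (117.9) = 39.500 Gt C/yr.
At steady state the output of the second box equals its input, 39.500 Gt C/yr.
τ = M / F = 691.5 / 39.500 = 17.51 yr.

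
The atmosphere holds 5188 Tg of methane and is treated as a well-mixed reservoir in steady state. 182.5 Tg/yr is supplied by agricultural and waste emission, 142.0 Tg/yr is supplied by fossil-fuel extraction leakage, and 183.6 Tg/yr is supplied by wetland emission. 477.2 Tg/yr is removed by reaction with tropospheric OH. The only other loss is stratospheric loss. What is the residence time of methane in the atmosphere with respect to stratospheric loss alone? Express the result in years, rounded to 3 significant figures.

At steady state ΣF_in = ΣF_out.
ΣF_in = 182.5 + 142.0 + 183.6 = 508.10 Tg/yr.
Stratospheric loss flux = ΣF_in − (477.2) = 508.10 − 477.2 = 30.90 Tg/yr.
τ = M / F = 5188 / 30.90 = 167.9 yr.

168 yr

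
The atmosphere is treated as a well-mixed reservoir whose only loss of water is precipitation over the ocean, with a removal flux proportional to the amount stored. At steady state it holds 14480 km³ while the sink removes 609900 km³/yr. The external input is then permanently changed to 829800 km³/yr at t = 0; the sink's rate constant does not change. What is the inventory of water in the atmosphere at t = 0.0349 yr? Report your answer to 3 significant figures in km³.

18500 km³

τ = M₀/F₀ = 14480/609900 = 0.02374 yr; rate constant k = 1/τ.
New steady state M_∞ = F₁/k = F₁·τ = 829800 × 0.02374 = 19701 km³.
M(t) = M_∞ + (M₀ − M_∞)·e^(−t/τ); t/τ = 0.0349/0.02374 = 1.470, so e^(−t/τ) = 0.2299.
M(t) = 19701 − 5221 × 0.2299 = 18500 km³.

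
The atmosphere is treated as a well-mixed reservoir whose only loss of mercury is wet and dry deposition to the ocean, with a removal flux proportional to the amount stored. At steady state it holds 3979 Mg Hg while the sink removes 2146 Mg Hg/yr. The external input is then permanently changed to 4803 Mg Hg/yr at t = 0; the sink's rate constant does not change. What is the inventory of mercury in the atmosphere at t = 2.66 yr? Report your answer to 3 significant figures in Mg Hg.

7730 Mg Hg

The sink rate constant is k = F₀/M₀ = 2146/3979 = 0.5393 yr⁻¹.
Solving dM/dt = F₁ − kM with M(0) = M₀ gives M(t) = F₁/k + (M₀ − F₁/k)·e^(−kt).
F₁/k = 4803/0.5393 = 8905.5 Mg Hg; kt = 0.5393 × 2.66 = 1.435, e^(−kt) = 0.2382.
M(2.66) = 8905.5 + (3979 − 8905.5) × 0.2382 = 8905.5 − 1174 = 7732.0 Mg Hg.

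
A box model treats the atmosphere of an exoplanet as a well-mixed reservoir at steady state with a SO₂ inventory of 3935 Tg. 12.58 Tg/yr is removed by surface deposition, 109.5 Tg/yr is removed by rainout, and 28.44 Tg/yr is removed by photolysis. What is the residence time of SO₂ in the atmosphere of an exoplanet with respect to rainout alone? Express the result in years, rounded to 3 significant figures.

35.9 yr

Residence time with respect to a single sink: τ = M / F_sink.
τ = 3935 / 109.5 = 35.94 yr.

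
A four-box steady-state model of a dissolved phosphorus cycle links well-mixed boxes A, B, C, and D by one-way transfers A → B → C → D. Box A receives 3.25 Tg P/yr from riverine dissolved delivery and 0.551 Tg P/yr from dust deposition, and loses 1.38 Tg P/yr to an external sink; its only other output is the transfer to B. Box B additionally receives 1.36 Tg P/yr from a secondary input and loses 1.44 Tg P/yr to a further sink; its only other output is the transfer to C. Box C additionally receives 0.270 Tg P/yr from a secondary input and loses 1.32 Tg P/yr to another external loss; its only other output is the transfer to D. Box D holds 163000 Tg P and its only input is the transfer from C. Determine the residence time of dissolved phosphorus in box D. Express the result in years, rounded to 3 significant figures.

Box A: F(A→B) = (3.25 + 0.551) − 1.38 = 2.4210 Tg P/yr.
Box B: F(B→C) = (2.4210 + 1.36) − 1.44 = 2.3410 Tg P/yr.
Box C: F(C→D) = (2.3410 + 0.270) − 1.32 = 1.2910 Tg P/yr.
Box D throughput = its input = 1.2910 Tg P/yr; τ = 163000 / 1.2910 = 126300 yr.

126000 yr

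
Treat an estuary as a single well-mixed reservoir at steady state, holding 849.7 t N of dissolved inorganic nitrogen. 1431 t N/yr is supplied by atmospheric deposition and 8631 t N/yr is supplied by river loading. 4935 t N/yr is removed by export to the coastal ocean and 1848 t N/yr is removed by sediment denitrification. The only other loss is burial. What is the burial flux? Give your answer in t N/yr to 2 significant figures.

At steady state ΣF_in = ΣF_out.
ΣF_in = 1431 + 8631 = 10062 t N/yr.
Burial flux = ΣF_in − (4935 + 1848) = 10062 − 6783 = 3279 t N/yr.

3300 t N/yr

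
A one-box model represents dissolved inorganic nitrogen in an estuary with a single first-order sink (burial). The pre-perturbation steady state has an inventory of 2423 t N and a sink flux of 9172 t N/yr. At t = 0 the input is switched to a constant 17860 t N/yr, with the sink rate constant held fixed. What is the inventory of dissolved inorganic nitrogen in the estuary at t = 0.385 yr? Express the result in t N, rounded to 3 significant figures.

4180 t N

Residence time τ = M₀/F₀ = 0.2642 yr. The eventual steady state is M_∞ = M₀·(F₁/F₀) = 2423 × 17860/9172 = 4718.1 t N.
The anomaly ΔM(t) = M(t) − M_∞ decays as ΔM₀·e^(−t/τ) with ΔM₀ = 2423 − 4718.1 = −2295 t N.
At t = 0.385 yr, e^(−t/τ) = e^(−1.457) = 0.2328, so ΔM = −534.4 t N and M = 4718.1 − 534.4 = 4183.7 t N.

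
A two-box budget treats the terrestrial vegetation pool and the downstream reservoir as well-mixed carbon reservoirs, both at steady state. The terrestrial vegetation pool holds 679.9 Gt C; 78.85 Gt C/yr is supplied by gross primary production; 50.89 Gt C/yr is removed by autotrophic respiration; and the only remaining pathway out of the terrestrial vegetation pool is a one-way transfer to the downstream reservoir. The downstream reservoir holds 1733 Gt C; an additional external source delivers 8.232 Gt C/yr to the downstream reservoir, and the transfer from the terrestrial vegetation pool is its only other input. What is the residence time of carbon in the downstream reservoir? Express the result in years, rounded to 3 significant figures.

47.9 yr

Balance the terrestrial vegetation pool: ΣF_in = 78.850 Gt C/yr.
Transfer to the downstream reservoir = ΣF_in − (50.89) = 27.960 Gt C/yr.
Total input to the downstream reservoir = 27.960 + 8.232 = 36.192 Gt C/yr; at steady state this equals its total output.
τ = M / F = 1733 / 36.192 = 47.88 yr.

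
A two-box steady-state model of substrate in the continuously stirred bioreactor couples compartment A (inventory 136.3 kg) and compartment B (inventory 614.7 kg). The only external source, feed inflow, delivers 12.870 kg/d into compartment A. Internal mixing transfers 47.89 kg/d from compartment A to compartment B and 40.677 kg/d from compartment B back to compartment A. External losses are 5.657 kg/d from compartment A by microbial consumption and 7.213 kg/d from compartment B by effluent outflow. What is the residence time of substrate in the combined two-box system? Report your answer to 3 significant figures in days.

58.4 d

Treat the two boxes together as one reservoir: the mixing fluxes between them are internal recycling, so τ = ΣM / Σ(external losses).
M_total = 136.3 + 614.7 = 751.00 kg.
ΣF_external_out = 5.657 + 7.213 = 12.870 kg/d.
τ = M_total / ΣF_ext = 751.00 / 12.870 = 58.35 d.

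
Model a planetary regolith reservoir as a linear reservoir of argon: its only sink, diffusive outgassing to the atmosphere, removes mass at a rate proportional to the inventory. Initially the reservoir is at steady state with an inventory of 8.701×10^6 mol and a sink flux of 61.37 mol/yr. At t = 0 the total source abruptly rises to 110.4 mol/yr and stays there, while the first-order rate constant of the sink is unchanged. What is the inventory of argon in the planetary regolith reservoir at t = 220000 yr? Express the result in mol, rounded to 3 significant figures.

Residence time τ = M₀/F₀ = 141800 yr. The eventual steady state is M_∞ = M₀·(F₁/F₀) = 8.701×10^6 × 110.4/61.37 = 1.5652×10^7 mol.
The anomaly ΔM(t) = M(t) − M_∞ decays as ΔM₀·e^(−t/τ) with ΔM₀ = 8.701×10^6 − 1.5652×10^7 = −6.951×10^6 mol.
At t = 220000 yr, e^(−t/τ) = e^(−1.552) = 0.2119, so ΔM = −1.473×10^6 mol and M = 1.5652×10^7 − 1.473×10^6 = 1.4180×10^7 mol.

1.42×10^7 mol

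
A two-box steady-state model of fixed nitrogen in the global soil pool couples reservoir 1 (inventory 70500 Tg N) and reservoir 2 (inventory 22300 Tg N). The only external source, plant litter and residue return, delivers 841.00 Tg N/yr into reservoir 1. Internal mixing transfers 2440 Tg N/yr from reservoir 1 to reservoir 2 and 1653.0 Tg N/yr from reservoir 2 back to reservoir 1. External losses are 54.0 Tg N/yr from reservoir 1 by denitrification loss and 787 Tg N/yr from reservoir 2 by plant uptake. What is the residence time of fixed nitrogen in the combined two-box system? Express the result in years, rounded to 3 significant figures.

Residence time in the combined system uses the total inventory and the total *external* removal — internal exchanges between the two boxes cancel.
M_total = 70500 + 22300 = 92800 Tg N.
ΣF_external_out = 54.0 + 787 = 841.00 Tg N/yr.
τ = M_total / ΣF_ext = 92800 / 841.00 = 110.3 yr.

110 yr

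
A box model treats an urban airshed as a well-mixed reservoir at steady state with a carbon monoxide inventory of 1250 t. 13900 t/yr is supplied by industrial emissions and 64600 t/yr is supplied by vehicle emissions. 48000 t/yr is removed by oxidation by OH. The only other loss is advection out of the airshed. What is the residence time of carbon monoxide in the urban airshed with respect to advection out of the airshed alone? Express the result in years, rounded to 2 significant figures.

0.041 yr

At steady state ΣF_in = ΣF_out.
ΣF_in = 13900 + 64600 = 78500 t/yr.
Advection out of the airshed flux = ΣF_in − (48000) = 78500 − 48000 = 30500 t/yr.
τ = M / F = 1250 / 30500 = 0.04098 yr.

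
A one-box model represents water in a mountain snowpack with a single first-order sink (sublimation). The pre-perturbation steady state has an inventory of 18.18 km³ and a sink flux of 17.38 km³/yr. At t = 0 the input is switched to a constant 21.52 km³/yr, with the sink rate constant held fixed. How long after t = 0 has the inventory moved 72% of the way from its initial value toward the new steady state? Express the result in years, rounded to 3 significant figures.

1.33 yr

τ = M₀/F₀ = 18.18/17.38 = 1.046 yr.
The remaining gap fraction is e^(−t/τ); 72% covered ⇒ e^(−t/τ) = 0.280.
t = −τ ln(0.280) = 1.046 × 1.273 = 1.332 yr.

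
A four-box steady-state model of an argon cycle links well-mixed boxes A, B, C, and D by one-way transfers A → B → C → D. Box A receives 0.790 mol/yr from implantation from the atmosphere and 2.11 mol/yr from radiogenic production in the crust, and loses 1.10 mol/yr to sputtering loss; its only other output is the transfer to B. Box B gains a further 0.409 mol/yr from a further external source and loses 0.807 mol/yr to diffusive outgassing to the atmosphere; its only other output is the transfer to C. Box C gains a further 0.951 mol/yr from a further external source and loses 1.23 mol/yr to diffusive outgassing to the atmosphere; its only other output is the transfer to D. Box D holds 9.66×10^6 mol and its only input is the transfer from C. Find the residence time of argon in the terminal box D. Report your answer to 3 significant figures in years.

Box A: F(A→B) = (0.790 + 2.11) − 1.10 = 1.8000 mol/yr.
Box B: F(B→C) = (1.8000 + 0.409) − 0.807 = 1.4020 mol/yr.
Box C: F(C→D) = (1.4020 + 0.951) − 1.23 = 1.1230 mol/yr.
Box D throughput = its input = 1.1230 mol/yr; τ = 9.66×10^6 / 1.1230 = 8.602×10^6 yr.

8.60×10^6 yr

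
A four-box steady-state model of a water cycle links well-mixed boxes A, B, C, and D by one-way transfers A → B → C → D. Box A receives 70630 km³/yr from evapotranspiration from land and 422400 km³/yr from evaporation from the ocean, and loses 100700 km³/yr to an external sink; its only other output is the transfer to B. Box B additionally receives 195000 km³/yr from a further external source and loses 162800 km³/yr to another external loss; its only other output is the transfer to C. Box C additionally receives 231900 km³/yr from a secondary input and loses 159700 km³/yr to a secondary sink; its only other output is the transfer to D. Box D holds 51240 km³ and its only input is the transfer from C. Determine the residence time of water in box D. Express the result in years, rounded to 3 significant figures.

0.103 yr

Box A: F(A→B) = (70630 + 422400) − 100700 = 392330 km³/yr.
Box B: F(B→C) = (392330 + 195000) − 162800 = 424530 km³/yr.
Box C: F(C→D) = (424530 + 231900) − 159700 = 496730 km³/yr.
Box D throughput = its input = 496730 km³/yr; τ = 51240 / 496730 = 0.1032 yr.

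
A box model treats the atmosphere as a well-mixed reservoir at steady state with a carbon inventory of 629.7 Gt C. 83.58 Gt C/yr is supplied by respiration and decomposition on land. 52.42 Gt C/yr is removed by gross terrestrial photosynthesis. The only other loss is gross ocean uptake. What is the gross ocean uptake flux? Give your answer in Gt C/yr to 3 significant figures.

31.2 Gt C/yr

At steady state ΣF_in = ΣF_out.
ΣF_in = 83.580 Gt C/yr.
Gross ocean uptake flux = ΣF_in − (52.42) = 83.580 − 52.42 = 31.16 Gt C/yr.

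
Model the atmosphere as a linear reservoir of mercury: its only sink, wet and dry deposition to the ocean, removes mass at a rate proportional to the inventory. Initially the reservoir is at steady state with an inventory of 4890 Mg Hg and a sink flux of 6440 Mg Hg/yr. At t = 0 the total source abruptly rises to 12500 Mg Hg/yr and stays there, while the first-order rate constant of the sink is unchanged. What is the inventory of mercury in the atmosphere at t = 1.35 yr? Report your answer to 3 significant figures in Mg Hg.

The sink rate constant is k = F₀/M₀ = 6440/4890 = 1.317 yr⁻¹.
Solving dM/dt = F₁ − kM with M(0) = M₀ gives M(t) = F₁/k + (M₀ − F₁/k)·e^(−kt).
F₁/k = 12500/1.317 = 9491.5 Mg Hg; kt = 1.317 × 1.35 = 1.778, e^(−kt) = 0.1690.
M(1.35) = 9491.5 + (4890 − 9491.5) × 0.1690 = 9491.5 − 777.6 = 8713.9 Mg Hg.

8710 Mg Hg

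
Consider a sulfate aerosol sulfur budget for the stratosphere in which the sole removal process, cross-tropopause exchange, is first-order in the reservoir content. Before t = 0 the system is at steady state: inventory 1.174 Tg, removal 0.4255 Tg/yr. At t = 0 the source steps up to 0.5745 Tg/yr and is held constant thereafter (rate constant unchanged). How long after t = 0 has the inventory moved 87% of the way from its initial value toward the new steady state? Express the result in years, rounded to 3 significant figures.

5.63 yr

τ = M₀/F₀ = 1.174/0.4255 = 2.759 yr.
The remaining gap fraction is e^(−t/τ); 87% covered ⇒ e^(−t/τ) = 0.130.
t = −τ ln(0.130) = 2.759 × 2.040 = 5.629 yr.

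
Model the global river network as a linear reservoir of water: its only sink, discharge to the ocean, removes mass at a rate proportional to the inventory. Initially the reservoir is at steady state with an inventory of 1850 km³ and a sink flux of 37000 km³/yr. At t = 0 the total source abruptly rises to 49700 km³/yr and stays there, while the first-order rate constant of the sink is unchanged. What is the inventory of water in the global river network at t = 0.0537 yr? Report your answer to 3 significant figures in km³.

Residence time τ = M₀/F₀ = 0.05000 yr. The eventual steady state is M_∞ = M₀·(F₁/F₀) = 1850 × 49700/37000 = 2485.0 km³.
The anomaly ΔM(t) = M(t) − M_∞ decays as ΔM₀·e^(−t/τ) with ΔM₀ = 1850 − 2485.0 = −635.0 km³.
At t = 0.0537 yr, e^(−t/τ) = e^(−1.074) = 0.3416, so ΔM = −216.9 km³ and M = 2485.0 − 216.9 = 2268.1 km³.

2270 km³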